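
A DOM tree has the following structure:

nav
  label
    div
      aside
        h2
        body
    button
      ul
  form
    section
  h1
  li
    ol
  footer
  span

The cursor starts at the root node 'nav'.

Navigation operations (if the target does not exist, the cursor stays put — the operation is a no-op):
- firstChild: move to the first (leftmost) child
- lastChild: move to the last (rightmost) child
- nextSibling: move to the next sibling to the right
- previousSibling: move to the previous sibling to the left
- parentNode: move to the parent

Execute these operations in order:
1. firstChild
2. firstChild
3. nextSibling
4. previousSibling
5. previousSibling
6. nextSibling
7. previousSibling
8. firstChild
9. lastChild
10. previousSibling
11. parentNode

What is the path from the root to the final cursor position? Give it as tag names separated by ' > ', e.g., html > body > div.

Answer: nav > label > div > aside

Derivation:
After 1 (firstChild): label
After 2 (firstChild): div
After 3 (nextSibling): button
After 4 (previousSibling): div
After 5 (previousSibling): div (no-op, stayed)
After 6 (nextSibling): button
After 7 (previousSibling): div
After 8 (firstChild): aside
After 9 (lastChild): body
After 10 (previousSibling): h2
After 11 (parentNode): aside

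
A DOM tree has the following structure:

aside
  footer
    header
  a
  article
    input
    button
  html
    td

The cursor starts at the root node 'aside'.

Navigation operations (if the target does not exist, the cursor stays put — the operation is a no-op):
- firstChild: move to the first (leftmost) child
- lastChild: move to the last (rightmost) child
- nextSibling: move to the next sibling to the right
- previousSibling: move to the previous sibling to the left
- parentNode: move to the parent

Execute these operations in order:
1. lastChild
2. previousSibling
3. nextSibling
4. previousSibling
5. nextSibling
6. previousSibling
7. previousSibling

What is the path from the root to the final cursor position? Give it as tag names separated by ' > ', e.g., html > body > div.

After 1 (lastChild): html
After 2 (previousSibling): article
After 3 (nextSibling): html
After 4 (previousSibling): article
After 5 (nextSibling): html
After 6 (previousSibling): article
After 7 (previousSibling): a

Answer: aside > a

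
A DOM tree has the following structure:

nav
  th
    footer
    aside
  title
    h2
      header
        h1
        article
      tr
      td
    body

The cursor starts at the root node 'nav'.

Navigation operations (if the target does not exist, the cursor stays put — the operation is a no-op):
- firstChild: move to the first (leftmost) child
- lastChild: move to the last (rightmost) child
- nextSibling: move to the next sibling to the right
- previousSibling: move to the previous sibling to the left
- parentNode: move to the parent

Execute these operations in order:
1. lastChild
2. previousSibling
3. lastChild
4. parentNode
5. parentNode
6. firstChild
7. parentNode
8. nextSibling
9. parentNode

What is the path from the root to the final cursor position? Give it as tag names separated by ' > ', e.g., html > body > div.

Answer: nav

Derivation:
After 1 (lastChild): title
After 2 (previousSibling): th
After 3 (lastChild): aside
After 4 (parentNode): th
After 5 (parentNode): nav
After 6 (firstChild): th
After 7 (parentNode): nav
After 8 (nextSibling): nav (no-op, stayed)
After 9 (parentNode): nav (no-op, stayed)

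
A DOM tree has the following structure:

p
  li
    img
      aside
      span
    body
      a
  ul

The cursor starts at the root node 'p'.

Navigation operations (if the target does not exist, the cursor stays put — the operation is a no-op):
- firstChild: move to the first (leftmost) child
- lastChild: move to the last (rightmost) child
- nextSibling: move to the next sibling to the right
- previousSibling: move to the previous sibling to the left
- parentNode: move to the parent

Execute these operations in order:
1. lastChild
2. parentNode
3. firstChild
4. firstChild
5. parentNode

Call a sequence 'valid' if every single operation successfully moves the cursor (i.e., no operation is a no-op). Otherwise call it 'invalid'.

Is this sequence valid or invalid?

Answer: valid

Derivation:
After 1 (lastChild): ul
After 2 (parentNode): p
After 3 (firstChild): li
After 4 (firstChild): img
After 5 (parentNode): li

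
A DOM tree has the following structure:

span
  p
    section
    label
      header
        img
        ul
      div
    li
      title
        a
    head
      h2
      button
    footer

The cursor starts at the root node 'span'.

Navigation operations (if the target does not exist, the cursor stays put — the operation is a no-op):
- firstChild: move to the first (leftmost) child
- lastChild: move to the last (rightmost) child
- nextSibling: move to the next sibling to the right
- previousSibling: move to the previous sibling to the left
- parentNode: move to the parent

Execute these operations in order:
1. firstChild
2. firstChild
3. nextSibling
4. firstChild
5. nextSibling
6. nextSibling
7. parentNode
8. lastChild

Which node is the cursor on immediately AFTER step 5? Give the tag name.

Answer: div

Derivation:
After 1 (firstChild): p
After 2 (firstChild): section
After 3 (nextSibling): label
After 4 (firstChild): header
After 5 (nextSibling): div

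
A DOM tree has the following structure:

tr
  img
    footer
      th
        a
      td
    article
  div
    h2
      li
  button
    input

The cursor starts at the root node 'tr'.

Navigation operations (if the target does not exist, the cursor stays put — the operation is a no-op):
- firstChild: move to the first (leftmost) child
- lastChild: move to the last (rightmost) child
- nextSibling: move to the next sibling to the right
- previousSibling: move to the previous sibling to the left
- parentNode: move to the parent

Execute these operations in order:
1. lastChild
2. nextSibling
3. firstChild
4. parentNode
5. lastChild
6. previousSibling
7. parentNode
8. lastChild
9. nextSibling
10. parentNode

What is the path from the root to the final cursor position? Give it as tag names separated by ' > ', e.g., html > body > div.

After 1 (lastChild): button
After 2 (nextSibling): button (no-op, stayed)
After 3 (firstChild): input
After 4 (parentNode): button
After 5 (lastChild): input
After 6 (previousSibling): input (no-op, stayed)
After 7 (parentNode): button
After 8 (lastChild): input
After 9 (nextSibling): input (no-op, stayed)
After 10 (parentNode): button

Answer: tr > button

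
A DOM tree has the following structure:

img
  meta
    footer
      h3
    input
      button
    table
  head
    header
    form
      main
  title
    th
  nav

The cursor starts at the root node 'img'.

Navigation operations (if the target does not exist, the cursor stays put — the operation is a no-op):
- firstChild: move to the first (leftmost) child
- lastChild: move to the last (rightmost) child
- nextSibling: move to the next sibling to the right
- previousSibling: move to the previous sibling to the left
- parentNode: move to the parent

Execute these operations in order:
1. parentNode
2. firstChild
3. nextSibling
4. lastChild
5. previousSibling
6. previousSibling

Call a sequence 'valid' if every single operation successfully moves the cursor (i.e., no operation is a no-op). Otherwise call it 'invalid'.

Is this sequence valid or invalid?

Answer: invalid

Derivation:
After 1 (parentNode): img (no-op, stayed)
After 2 (firstChild): meta
After 3 (nextSibling): head
After 4 (lastChild): form
After 5 (previousSibling): header
After 6 (previousSibling): header (no-op, stayed)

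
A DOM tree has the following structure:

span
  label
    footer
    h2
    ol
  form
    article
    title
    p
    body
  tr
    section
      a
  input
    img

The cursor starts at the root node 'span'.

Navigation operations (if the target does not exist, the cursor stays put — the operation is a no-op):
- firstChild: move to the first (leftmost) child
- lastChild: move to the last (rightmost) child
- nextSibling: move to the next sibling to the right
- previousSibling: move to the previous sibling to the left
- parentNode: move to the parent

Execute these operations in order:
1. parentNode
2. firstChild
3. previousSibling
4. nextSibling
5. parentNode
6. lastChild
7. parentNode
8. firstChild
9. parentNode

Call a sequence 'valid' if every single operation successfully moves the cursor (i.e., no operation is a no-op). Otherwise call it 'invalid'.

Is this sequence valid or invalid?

Answer: invalid

Derivation:
After 1 (parentNode): span (no-op, stayed)
After 2 (firstChild): label
After 3 (previousSibling): label (no-op, stayed)
After 4 (nextSibling): form
After 5 (parentNode): span
After 6 (lastChild): input
After 7 (parentNode): span
After 8 (firstChild): label
After 9 (parentNode): span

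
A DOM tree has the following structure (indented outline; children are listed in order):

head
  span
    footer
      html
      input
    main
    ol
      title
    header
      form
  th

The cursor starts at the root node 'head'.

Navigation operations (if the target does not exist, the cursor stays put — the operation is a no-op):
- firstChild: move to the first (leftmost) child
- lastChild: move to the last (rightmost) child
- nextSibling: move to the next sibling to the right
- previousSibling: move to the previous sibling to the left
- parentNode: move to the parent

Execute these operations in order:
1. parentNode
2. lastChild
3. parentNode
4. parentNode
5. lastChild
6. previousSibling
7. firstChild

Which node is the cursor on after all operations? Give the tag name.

Answer: footer

Derivation:
After 1 (parentNode): head (no-op, stayed)
After 2 (lastChild): th
After 3 (parentNode): head
After 4 (parentNode): head (no-op, stayed)
After 5 (lastChild): th
After 6 (previousSibling): span
After 7 (firstChild): footer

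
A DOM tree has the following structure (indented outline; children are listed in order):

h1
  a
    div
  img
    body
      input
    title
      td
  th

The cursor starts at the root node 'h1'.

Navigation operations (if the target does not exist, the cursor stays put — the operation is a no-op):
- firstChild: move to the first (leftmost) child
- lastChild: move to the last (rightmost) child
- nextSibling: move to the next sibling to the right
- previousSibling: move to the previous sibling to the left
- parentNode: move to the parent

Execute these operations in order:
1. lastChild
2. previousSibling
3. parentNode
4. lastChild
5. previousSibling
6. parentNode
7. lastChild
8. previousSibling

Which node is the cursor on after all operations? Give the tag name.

After 1 (lastChild): th
After 2 (previousSibling): img
After 3 (parentNode): h1
After 4 (lastChild): th
After 5 (previousSibling): img
After 6 (parentNode): h1
After 7 (lastChild): th
After 8 (previousSibling): img

Answer: img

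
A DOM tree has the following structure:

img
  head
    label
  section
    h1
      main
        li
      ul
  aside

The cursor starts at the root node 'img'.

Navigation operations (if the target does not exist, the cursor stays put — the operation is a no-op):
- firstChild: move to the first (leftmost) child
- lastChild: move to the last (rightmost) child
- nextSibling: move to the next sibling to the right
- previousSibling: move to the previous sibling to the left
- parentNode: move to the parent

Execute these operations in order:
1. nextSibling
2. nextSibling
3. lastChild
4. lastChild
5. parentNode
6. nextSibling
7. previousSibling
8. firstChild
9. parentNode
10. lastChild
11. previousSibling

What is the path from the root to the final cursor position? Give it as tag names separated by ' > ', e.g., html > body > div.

Answer: img > section

Derivation:
After 1 (nextSibling): img (no-op, stayed)
After 2 (nextSibling): img (no-op, stayed)
After 3 (lastChild): aside
After 4 (lastChild): aside (no-op, stayed)
After 5 (parentNode): img
After 6 (nextSibling): img (no-op, stayed)
After 7 (previousSibling): img (no-op, stayed)
After 8 (firstChild): head
After 9 (parentNode): img
After 10 (lastChild): aside
After 11 (previousSibling): section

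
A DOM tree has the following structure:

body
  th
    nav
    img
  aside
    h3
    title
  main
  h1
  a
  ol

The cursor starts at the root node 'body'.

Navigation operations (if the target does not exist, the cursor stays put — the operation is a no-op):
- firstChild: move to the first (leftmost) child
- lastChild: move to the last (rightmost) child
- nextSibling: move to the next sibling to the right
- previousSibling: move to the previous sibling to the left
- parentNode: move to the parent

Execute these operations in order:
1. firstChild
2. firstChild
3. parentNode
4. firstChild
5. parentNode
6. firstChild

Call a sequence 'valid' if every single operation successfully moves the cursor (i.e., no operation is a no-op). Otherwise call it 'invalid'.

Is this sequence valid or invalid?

After 1 (firstChild): th
After 2 (firstChild): nav
After 3 (parentNode): th
After 4 (firstChild): nav
After 5 (parentNode): th
After 6 (firstChild): nav

Answer: valid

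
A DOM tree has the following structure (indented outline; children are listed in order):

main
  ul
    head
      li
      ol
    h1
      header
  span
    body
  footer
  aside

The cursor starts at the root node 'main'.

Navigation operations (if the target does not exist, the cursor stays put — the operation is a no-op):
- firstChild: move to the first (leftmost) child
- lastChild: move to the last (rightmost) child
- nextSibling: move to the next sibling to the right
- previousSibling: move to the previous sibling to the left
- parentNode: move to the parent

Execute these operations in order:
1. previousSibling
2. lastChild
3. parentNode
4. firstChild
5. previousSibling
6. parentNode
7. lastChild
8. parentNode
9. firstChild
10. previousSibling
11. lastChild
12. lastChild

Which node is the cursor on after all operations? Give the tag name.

Answer: header

Derivation:
After 1 (previousSibling): main (no-op, stayed)
After 2 (lastChild): aside
After 3 (parentNode): main
After 4 (firstChild): ul
After 5 (previousSibling): ul (no-op, stayed)
After 6 (parentNode): main
After 7 (lastChild): aside
After 8 (parentNode): main
After 9 (firstChild): ul
After 10 (previousSibling): ul (no-op, stayed)
After 11 (lastChild): h1
After 12 (lastChild): header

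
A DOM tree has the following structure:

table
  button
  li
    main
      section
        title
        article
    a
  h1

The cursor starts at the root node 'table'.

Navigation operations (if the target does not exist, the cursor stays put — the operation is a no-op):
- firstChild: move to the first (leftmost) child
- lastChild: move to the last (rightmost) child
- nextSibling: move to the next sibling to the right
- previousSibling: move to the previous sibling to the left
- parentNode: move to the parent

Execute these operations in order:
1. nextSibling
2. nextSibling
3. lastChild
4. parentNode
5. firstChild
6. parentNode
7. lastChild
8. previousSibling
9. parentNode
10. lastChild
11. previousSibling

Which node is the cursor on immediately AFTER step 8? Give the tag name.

After 1 (nextSibling): table (no-op, stayed)
After 2 (nextSibling): table (no-op, stayed)
After 3 (lastChild): h1
After 4 (parentNode): table
After 5 (firstChild): button
After 6 (parentNode): table
After 7 (lastChild): h1
After 8 (previousSibling): li

Answer: li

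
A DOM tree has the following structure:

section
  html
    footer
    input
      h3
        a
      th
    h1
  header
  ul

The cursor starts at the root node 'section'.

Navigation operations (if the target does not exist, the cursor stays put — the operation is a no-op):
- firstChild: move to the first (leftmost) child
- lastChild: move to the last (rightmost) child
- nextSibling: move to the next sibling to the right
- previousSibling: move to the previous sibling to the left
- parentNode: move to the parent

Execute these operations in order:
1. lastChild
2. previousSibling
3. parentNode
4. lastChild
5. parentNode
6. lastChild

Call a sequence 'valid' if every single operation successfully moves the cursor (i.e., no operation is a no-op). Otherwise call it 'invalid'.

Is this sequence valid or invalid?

Answer: valid

Derivation:
After 1 (lastChild): ul
After 2 (previousSibling): header
After 3 (parentNode): section
After 4 (lastChild): ul
After 5 (parentNode): section
After 6 (lastChild): ul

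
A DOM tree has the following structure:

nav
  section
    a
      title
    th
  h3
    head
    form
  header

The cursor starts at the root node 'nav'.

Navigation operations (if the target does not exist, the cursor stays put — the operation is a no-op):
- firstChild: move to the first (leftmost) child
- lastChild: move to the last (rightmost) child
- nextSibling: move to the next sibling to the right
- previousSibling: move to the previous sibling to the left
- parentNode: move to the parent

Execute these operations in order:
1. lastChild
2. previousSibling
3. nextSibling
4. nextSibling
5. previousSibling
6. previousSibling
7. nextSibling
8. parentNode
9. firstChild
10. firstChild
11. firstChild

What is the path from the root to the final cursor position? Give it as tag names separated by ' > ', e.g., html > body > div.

Answer: nav > section > a > title

Derivation:
After 1 (lastChild): header
After 2 (previousSibling): h3
After 3 (nextSibling): header
After 4 (nextSibling): header (no-op, stayed)
After 5 (previousSibling): h3
After 6 (previousSibling): section
After 7 (nextSibling): h3
After 8 (parentNode): nav
After 9 (firstChild): section
After 10 (firstChild): a
After 11 (firstChild): title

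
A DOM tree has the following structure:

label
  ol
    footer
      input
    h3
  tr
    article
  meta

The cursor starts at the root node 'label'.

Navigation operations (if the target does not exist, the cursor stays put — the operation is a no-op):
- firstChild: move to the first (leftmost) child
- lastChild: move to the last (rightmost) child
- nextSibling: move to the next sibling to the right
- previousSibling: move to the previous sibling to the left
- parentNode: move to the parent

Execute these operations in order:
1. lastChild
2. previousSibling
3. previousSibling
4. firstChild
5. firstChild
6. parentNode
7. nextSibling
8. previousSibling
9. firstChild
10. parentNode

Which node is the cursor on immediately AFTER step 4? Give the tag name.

After 1 (lastChild): meta
After 2 (previousSibling): tr
After 3 (previousSibling): ol
After 4 (firstChild): footer

Answer: footer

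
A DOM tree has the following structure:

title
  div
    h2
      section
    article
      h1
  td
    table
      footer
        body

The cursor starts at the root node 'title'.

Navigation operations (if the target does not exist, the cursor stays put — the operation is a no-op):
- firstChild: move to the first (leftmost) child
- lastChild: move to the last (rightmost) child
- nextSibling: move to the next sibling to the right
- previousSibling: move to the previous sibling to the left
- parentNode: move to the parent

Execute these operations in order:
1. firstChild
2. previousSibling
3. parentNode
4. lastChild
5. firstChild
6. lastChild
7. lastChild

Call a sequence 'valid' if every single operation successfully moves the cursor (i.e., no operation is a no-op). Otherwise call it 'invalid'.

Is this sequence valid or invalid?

Answer: invalid

Derivation:
After 1 (firstChild): div
After 2 (previousSibling): div (no-op, stayed)
After 3 (parentNode): title
After 4 (lastChild): td
After 5 (firstChild): table
After 6 (lastChild): footer
After 7 (lastChild): body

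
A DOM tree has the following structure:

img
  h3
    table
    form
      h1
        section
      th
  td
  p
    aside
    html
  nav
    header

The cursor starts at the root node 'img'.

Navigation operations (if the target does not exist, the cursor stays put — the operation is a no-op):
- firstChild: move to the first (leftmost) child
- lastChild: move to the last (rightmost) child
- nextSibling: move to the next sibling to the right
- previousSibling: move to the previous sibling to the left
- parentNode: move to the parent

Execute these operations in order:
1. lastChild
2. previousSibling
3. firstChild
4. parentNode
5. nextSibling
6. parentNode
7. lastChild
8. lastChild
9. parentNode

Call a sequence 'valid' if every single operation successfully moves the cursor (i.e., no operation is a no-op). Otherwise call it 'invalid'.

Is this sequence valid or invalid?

Answer: valid

Derivation:
After 1 (lastChild): nav
After 2 (previousSibling): p
After 3 (firstChild): aside
After 4 (parentNode): p
After 5 (nextSibling): nav
After 6 (parentNode): img
After 7 (lastChild): nav
After 8 (lastChild): header
After 9 (parentNode): nav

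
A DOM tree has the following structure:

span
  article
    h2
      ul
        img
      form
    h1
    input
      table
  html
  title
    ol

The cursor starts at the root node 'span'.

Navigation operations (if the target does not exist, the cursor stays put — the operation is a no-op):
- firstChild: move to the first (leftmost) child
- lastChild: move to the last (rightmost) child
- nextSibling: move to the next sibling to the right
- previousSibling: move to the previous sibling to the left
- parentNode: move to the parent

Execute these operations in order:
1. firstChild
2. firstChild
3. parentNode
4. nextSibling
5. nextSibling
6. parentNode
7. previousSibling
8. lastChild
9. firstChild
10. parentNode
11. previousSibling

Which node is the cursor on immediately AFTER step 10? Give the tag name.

Answer: title

Derivation:
After 1 (firstChild): article
After 2 (firstChild): h2
After 3 (parentNode): article
After 4 (nextSibling): html
After 5 (nextSibling): title
After 6 (parentNode): span
After 7 (previousSibling): span (no-op, stayed)
After 8 (lastChild): title
After 9 (firstChild): ol
After 10 (parentNode): title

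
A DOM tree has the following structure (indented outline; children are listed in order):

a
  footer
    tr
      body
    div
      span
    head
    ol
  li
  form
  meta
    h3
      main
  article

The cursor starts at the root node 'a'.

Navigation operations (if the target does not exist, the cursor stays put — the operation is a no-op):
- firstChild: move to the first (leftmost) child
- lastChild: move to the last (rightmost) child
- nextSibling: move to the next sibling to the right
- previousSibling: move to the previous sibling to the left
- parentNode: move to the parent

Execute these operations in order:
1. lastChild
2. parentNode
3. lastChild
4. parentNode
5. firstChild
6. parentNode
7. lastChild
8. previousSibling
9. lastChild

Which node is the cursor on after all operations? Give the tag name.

After 1 (lastChild): article
After 2 (parentNode): a
After 3 (lastChild): article
After 4 (parentNode): a
After 5 (firstChild): footer
After 6 (parentNode): a
After 7 (lastChild): article
After 8 (previousSibling): meta
After 9 (lastChild): h3

Answer: h3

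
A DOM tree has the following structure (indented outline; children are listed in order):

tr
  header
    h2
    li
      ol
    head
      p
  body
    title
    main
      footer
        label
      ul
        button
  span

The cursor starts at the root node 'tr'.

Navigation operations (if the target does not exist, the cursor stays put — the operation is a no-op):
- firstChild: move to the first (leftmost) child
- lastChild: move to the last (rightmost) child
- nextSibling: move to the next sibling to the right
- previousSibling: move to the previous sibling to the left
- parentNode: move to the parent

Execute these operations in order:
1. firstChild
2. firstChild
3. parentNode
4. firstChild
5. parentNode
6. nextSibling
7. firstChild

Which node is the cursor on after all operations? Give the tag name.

After 1 (firstChild): header
After 2 (firstChild): h2
After 3 (parentNode): header
After 4 (firstChild): h2
After 5 (parentNode): header
After 6 (nextSibling): body
After 7 (firstChild): title

Answer: title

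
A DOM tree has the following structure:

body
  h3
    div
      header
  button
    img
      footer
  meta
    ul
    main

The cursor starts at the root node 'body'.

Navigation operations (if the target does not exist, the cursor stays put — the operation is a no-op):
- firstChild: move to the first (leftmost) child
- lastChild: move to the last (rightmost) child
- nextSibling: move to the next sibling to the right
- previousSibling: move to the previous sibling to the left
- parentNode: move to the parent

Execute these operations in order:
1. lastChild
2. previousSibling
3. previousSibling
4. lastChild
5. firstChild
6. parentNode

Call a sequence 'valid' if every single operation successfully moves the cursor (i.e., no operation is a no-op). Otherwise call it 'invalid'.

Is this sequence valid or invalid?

After 1 (lastChild): meta
After 2 (previousSibling): button
After 3 (previousSibling): h3
After 4 (lastChild): div
After 5 (firstChild): header
After 6 (parentNode): div

Answer: valid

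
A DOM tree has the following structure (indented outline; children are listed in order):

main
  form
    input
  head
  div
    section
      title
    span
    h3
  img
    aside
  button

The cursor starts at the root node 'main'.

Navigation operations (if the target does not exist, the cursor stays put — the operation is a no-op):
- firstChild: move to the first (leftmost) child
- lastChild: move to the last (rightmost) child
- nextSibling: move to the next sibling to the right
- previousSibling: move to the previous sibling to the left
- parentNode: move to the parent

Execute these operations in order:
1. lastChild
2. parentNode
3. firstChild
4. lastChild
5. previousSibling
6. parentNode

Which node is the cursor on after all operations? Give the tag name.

Answer: form

Derivation:
After 1 (lastChild): button
After 2 (parentNode): main
After 3 (firstChild): form
After 4 (lastChild): input
After 5 (previousSibling): input (no-op, stayed)
After 6 (parentNode): form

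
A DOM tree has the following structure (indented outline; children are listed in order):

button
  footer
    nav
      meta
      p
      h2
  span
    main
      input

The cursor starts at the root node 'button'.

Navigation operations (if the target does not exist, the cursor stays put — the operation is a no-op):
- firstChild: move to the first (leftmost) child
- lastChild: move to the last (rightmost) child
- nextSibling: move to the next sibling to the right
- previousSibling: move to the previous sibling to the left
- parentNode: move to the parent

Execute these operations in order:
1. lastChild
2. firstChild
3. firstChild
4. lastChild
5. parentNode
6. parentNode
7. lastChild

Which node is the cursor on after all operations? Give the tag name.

After 1 (lastChild): span
After 2 (firstChild): main
After 3 (firstChild): input
After 4 (lastChild): input (no-op, stayed)
After 5 (parentNode): main
After 6 (parentNode): span
After 7 (lastChild): main

Answer: main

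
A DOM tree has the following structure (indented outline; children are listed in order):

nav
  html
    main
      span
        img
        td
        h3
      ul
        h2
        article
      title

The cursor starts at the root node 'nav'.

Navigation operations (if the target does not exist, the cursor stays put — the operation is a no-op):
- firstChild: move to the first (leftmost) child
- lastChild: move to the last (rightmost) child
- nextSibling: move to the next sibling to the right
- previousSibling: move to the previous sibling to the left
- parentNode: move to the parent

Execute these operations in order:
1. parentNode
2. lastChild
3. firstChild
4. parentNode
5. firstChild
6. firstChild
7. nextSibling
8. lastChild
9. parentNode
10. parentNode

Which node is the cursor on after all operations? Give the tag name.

Answer: main

Derivation:
After 1 (parentNode): nav (no-op, stayed)
After 2 (lastChild): html
After 3 (firstChild): main
After 4 (parentNode): html
After 5 (firstChild): main
After 6 (firstChild): span
After 7 (nextSibling): ul
After 8 (lastChild): article
After 9 (parentNode): ul
After 10 (parentNode): main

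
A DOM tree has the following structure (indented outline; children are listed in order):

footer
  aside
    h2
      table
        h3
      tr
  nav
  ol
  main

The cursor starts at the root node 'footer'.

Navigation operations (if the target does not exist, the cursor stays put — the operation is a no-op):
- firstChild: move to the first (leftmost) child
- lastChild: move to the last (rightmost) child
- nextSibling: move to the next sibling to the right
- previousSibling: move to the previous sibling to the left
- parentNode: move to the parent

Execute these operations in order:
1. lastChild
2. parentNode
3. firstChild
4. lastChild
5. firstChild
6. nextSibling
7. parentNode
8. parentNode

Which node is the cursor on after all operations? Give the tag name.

After 1 (lastChild): main
After 2 (parentNode): footer
After 3 (firstChild): aside
After 4 (lastChild): h2
After 5 (firstChild): table
After 6 (nextSibling): tr
After 7 (parentNode): h2
After 8 (parentNode): aside

Answer: aside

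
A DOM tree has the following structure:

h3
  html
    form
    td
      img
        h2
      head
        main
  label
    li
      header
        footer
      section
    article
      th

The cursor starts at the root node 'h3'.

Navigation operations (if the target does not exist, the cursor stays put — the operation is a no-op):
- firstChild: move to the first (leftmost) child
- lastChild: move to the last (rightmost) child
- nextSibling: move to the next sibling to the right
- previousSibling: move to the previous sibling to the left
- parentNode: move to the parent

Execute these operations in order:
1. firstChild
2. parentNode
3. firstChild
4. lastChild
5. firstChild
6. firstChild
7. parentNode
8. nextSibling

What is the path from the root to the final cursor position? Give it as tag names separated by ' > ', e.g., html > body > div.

After 1 (firstChild): html
After 2 (parentNode): h3
After 3 (firstChild): html
After 4 (lastChild): td
After 5 (firstChild): img
After 6 (firstChild): h2
After 7 (parentNode): img
After 8 (nextSibling): head

Answer: h3 > html > td > head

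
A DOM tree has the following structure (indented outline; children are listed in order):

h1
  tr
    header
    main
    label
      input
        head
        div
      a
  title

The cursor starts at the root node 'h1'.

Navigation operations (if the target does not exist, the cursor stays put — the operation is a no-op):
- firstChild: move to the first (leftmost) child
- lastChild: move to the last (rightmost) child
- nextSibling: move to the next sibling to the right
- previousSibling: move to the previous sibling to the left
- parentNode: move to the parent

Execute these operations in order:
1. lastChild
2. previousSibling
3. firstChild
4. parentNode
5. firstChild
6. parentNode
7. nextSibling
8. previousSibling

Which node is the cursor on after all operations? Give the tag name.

After 1 (lastChild): title
After 2 (previousSibling): tr
After 3 (firstChild): header
After 4 (parentNode): tr
After 5 (firstChild): header
After 6 (parentNode): tr
After 7 (nextSibling): title
After 8 (previousSibling): tr

Answer: tr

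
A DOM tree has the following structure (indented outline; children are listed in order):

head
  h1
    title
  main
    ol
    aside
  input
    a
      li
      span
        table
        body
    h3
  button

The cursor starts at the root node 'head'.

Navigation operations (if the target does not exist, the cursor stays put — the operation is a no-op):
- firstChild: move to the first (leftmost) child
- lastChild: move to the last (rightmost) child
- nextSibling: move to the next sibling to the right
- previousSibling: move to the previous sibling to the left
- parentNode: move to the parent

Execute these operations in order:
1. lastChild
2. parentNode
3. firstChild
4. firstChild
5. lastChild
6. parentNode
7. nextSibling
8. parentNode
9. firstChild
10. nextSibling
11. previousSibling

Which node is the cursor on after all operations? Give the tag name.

After 1 (lastChild): button
After 2 (parentNode): head
After 3 (firstChild): h1
After 4 (firstChild): title
After 5 (lastChild): title (no-op, stayed)
After 6 (parentNode): h1
After 7 (nextSibling): main
After 8 (parentNode): head
After 9 (firstChild): h1
After 10 (nextSibling): main
After 11 (previousSibling): h1

Answer: h1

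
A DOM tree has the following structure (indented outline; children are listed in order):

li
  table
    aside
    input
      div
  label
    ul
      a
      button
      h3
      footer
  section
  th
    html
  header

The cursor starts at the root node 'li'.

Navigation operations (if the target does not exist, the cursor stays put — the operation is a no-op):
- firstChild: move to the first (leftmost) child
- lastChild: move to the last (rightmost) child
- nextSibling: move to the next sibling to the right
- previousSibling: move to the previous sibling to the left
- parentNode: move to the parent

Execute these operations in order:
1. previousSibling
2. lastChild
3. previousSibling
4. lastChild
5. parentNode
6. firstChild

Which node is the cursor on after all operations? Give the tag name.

Answer: html

Derivation:
After 1 (previousSibling): li (no-op, stayed)
After 2 (lastChild): header
After 3 (previousSibling): th
After 4 (lastChild): html
After 5 (parentNode): th
After 6 (firstChild): html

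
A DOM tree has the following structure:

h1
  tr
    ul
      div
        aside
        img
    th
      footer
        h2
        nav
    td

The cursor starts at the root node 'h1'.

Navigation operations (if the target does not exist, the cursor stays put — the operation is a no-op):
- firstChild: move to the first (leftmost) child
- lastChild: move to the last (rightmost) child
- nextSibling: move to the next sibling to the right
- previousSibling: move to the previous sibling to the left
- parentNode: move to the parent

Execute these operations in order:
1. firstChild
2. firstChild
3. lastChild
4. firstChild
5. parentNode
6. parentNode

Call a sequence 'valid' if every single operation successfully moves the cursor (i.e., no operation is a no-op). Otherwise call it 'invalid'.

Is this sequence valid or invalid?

Answer: valid

Derivation:
After 1 (firstChild): tr
After 2 (firstChild): ul
After 3 (lastChild): div
After 4 (firstChild): aside
After 5 (parentNode): div
After 6 (parentNode): ul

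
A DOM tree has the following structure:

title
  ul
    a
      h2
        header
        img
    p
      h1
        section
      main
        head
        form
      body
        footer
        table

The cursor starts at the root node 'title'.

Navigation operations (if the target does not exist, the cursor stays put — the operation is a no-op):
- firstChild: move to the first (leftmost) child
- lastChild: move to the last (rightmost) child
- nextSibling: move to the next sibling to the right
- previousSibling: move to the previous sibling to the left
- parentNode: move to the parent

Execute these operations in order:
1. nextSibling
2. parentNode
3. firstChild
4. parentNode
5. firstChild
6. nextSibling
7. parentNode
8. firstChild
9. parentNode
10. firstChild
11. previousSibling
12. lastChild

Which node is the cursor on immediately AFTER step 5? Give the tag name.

After 1 (nextSibling): title (no-op, stayed)
After 2 (parentNode): title (no-op, stayed)
After 3 (firstChild): ul
After 4 (parentNode): title
After 5 (firstChild): ul

Answer: ul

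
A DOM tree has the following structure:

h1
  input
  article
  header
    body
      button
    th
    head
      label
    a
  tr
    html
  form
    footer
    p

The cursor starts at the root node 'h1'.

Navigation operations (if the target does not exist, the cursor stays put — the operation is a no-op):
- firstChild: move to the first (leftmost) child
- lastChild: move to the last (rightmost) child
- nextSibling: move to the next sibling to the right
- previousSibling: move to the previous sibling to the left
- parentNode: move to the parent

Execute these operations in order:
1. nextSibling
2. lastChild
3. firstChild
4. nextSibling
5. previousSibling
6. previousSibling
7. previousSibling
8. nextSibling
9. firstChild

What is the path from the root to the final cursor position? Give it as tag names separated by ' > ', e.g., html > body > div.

Answer: h1 > form > p

Derivation:
After 1 (nextSibling): h1 (no-op, stayed)
After 2 (lastChild): form
After 3 (firstChild): footer
After 4 (nextSibling): p
After 5 (previousSibling): footer
After 6 (previousSibling): footer (no-op, stayed)
After 7 (previousSibling): footer (no-op, stayed)
After 8 (nextSibling): p
After 9 (firstChild): p (no-op, stayed)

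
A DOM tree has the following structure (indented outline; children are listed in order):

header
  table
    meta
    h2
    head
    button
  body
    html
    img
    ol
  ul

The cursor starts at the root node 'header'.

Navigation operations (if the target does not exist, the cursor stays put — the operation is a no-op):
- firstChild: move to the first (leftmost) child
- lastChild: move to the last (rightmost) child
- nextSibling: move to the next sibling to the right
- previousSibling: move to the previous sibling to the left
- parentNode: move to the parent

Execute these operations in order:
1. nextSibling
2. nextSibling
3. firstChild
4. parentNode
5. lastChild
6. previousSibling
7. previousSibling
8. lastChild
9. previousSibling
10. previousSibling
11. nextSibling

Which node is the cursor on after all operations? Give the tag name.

Answer: head

Derivation:
After 1 (nextSibling): header (no-op, stayed)
After 2 (nextSibling): header (no-op, stayed)
After 3 (firstChild): table
After 4 (parentNode): header
After 5 (lastChild): ul
After 6 (previousSibling): body
After 7 (previousSibling): table
After 8 (lastChild): button
After 9 (previousSibling): head
After 10 (previousSibling): h2
After 11 (nextSibling): head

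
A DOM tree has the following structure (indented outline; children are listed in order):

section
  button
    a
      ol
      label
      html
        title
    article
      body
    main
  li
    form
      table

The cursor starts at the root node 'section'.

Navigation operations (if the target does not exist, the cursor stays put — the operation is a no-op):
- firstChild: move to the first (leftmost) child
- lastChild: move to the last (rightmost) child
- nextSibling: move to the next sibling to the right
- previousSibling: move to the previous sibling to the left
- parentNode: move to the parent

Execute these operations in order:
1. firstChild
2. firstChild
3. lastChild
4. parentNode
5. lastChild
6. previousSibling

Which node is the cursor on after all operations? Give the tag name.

After 1 (firstChild): button
After 2 (firstChild): a
After 3 (lastChild): html
After 4 (parentNode): a
After 5 (lastChild): html
After 6 (previousSibling): label

Answer: label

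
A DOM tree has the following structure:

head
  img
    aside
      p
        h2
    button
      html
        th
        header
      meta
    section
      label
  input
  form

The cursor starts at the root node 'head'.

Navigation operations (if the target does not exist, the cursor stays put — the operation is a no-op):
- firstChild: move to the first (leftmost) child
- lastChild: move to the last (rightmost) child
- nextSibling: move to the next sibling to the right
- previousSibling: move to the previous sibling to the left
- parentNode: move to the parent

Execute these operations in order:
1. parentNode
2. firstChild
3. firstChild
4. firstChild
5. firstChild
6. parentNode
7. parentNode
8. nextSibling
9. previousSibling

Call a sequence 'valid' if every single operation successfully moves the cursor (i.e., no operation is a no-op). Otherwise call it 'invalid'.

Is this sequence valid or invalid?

After 1 (parentNode): head (no-op, stayed)
After 2 (firstChild): img
After 3 (firstChild): aside
After 4 (firstChild): p
After 5 (firstChild): h2
After 6 (parentNode): p
After 7 (parentNode): aside
After 8 (nextSibling): button
After 9 (previousSibling): aside

Answer: invalid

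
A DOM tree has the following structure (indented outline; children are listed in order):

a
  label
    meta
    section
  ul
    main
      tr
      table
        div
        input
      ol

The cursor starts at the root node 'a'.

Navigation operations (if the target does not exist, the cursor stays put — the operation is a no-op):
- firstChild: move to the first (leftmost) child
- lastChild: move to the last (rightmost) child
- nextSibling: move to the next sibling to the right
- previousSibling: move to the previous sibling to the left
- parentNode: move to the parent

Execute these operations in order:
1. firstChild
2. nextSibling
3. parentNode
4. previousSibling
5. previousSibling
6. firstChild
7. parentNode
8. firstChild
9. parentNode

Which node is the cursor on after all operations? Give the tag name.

Answer: a

Derivation:
After 1 (firstChild): label
After 2 (nextSibling): ul
After 3 (parentNode): a
After 4 (previousSibling): a (no-op, stayed)
After 5 (previousSibling): a (no-op, stayed)
After 6 (firstChild): label
After 7 (parentNode): a
After 8 (firstChild): label
After 9 (parentNode): a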